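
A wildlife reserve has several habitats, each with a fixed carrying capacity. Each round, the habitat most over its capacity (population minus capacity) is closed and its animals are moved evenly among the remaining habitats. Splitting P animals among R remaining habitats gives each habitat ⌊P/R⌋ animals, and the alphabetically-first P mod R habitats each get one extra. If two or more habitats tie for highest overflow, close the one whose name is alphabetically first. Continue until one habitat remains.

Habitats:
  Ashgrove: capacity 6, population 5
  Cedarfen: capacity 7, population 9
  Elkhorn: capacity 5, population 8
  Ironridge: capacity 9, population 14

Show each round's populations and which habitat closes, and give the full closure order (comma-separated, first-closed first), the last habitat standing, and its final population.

Round 1: Ashgrove=5 Cedarfen=9 Elkhorn=8 Ironridge=14 → close Ironridge (overflow 5)
  14÷3 = 4 each, +1 to first 2
Round 2: Ashgrove=10 Cedarfen=14 Elkhorn=12 → close Cedarfen (overflow 7)
  14÷2 = 7 each, +1 to first 0
Round 3: Ashgrove=17 Elkhorn=19 → close Elkhorn (overflow 14)
  19÷1 = 19 each, +1 to first 0

Closure order: Ironridge, Cedarfen, Elkhorn
Last habitat: Ashgrove with 36 animals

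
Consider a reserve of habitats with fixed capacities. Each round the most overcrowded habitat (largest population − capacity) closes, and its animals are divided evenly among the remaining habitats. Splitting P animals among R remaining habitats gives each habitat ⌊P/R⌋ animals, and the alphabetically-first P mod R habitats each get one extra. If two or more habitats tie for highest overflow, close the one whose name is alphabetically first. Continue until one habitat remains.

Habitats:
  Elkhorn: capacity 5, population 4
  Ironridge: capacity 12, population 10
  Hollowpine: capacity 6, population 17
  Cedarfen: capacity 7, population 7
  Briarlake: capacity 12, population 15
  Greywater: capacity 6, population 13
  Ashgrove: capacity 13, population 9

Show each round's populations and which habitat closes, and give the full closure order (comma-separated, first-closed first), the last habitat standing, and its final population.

Round 1: Ashgrove=9 Briarlake=15 Cedarfen=7 Elkhorn=4 Greywater=13 Hollowpine=17 Ironridge=10 → close Hollowpine (overflow 11)
  17÷6 = 2 each, +1 to first 5
Round 2: Ashgrove=12 Briarlake=18 Cedarfen=10 Elkhorn=7 Greywater=16 Ironridge=12 → close Greywater (overflow 10)
  16÷5 = 3 each, +1 to first 1
Round 3: Ashgrove=16 Briarlake=21 Cedarfen=13 Elkhorn=10 Ironridge=15 → close Briarlake (overflow 9)
  21÷4 = 5 each, +1 to first 1
Round 4: Ashgrove=22 Cedarfen=18 Elkhorn=15 Ironridge=20 → close Cedarfen (overflow 11)
  18÷3 = 6 each, +1 to first 0
Round 5: Ashgrove=28 Elkhorn=21 Ironridge=26 → close Elkhorn (overflow 16)
  21÷2 = 10 each, +1 to first 1
Round 6: Ashgrove=39 Ironridge=36 → close Ashgrove (overflow 26)
  39÷1 = 39 each, +1 to first 0

Closure order: Hollowpine, Greywater, Briarlake, Cedarfen, Elkhorn, Ashgrove
Last habitat: Ironridge with 75 animals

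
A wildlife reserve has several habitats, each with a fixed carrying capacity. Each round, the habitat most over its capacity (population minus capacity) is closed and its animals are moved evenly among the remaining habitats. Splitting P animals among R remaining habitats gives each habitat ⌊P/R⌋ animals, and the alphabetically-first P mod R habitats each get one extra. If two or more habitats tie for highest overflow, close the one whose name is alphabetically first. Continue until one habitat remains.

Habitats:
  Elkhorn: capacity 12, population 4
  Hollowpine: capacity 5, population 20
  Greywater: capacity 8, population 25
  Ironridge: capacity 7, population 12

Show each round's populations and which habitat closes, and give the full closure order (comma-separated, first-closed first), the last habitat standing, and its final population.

Round 1: Elkhorn=4 Greywater=25 Hollowpine=20 Ironridge=12 → close Greywater (overflow 17)
  25÷3 = 8 each, +1 to first 1
Round 2: Elkhorn=13 Hollowpine=28 Ironridge=20 → close Hollowpine (overflow 23)
  28÷2 = 14 each, +1 to first 0
Round 3: Elkhorn=27 Ironridge=34 → close Ironridge (overflow 27)
  34÷1 = 34 each, +1 to first 0

Closure order: Greywater, Hollowpine, Ironridge
Last habitat: Elkhorn with 61 animals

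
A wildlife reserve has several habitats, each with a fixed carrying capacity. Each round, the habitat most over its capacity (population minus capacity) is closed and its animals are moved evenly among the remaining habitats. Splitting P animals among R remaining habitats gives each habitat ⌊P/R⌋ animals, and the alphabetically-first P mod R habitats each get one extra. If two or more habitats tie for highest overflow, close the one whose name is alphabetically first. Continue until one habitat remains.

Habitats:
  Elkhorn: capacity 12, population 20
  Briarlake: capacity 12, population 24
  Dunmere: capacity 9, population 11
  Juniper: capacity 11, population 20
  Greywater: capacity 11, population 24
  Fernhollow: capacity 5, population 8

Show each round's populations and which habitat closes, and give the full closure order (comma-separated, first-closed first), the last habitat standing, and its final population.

Closure order: Greywater, Briarlake, Elkhorn, Juniper, Dunmere
Last habitat: Fernhollow with 107 animals

Round 1: Briarlake=24 Dunmere=11 Elkhorn=20 Fernhollow=8 Greywater=24 Juniper=20 → close Greywater (overflow 13)
  24÷5 = 4 each, +1 to first 4
Round 2: Briarlake=29 Dunmere=16 Elkhorn=25 Fernhollow=13 Juniper=24 → close Briarlake (overflow 17)
  29÷4 = 7 each, +1 to first 1
Round 3: Dunmere=24 Elkhorn=32 Fernhollow=20 Juniper=31 → close Elkhorn (overflow 20)
  32÷3 = 10 each, +1 to first 2
Round 4: Dunmere=35 Fernhollow=31 Juniper=41 → close Juniper (overflow 30)
  41÷2 = 20 each, +1 to first 1
Round 5: Dunmere=56 Fernhollow=51 → close Dunmere (overflow 47)
  56÷1 = 56 each, +1 to first 0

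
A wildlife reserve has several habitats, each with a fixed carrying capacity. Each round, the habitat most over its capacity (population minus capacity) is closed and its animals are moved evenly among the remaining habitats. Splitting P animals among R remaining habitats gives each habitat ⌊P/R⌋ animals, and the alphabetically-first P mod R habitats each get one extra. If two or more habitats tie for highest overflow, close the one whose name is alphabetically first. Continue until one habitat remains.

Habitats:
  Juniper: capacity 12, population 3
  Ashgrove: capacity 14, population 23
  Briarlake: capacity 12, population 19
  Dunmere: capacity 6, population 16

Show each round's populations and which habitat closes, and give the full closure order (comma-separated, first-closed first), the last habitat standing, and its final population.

Closure order: Dunmere, Ashgrove, Briarlake
Last habitat: Juniper with 61 animals

Round 1: Ashgrove=23 Briarlake=19 Dunmere=16 Juniper=3 → close Dunmere (overflow 10)
  16÷3 = 5 each, +1 to first 1
Round 2: Ashgrove=29 Briarlake=24 Juniper=8 → close Ashgrove (overflow 15)
  29÷2 = 14 each, +1 to first 1
Round 3: Briarlake=39 Juniper=22 → close Briarlake (overflow 27)
  39÷1 = 39 each, +1 to first 0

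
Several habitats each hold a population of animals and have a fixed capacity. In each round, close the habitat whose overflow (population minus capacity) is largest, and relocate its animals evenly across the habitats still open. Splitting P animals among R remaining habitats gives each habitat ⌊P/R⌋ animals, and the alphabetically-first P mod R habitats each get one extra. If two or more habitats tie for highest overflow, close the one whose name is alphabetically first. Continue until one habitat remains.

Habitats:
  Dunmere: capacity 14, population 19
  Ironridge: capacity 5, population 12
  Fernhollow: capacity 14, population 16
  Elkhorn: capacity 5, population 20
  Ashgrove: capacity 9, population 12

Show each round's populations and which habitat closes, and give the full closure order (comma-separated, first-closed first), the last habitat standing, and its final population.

Round 1: Ashgrove=12 Dunmere=19 Elkhorn=20 Fernhollow=16 Ironridge=12 → close Elkhorn (overflow 15)
  20÷4 = 5 each, +1 to first 0
Round 2: Ashgrove=17 Dunmere=24 Fernhollow=21 Ironridge=17 → close Ironridge (overflow 12)
  17÷3 = 5 each, +1 to first 2
Round 3: Ashgrove=23 Dunmere=30 Fernhollow=26 → close Dunmere (overflow 16)
  30÷2 = 15 each, +1 to first 0
Round 4: Ashgrove=38 Fernhollow=41 → close Ashgrove (overflow 29)
  38÷1 = 38 each, +1 to first 0

Closure order: Elkhorn, Ironridge, Dunmere, Ashgrove
Last habitat: Fernhollow with 79 animals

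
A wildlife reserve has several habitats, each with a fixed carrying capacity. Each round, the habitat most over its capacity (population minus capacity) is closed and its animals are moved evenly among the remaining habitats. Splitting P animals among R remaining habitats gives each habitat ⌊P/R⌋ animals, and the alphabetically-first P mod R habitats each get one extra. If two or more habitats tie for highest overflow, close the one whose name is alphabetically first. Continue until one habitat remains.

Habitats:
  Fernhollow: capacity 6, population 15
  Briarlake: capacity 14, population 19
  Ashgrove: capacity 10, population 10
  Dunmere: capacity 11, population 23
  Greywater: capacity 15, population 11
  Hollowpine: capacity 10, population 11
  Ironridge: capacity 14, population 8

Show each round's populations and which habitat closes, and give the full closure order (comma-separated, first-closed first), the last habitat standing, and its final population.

Round 1: Ashgrove=10 Briarlake=19 Dunmere=23 Fernhollow=15 Greywater=11 Hollowpine=11 Ironridge=8 → close Dunmere (overflow 12)
  23÷6 = 3 each, +1 to first 5
Round 2: Ashgrove=14 Briarlake=23 Fernhollow=19 Greywater=15 Hollowpine=15 Ironridge=11 → close Fernhollow (overflow 13)
  19÷5 = 3 each, +1 to first 4
Round 3: Ashgrove=18 Briarlake=27 Greywater=19 Hollowpine=19 Ironridge=14 → close Briarlake (overflow 13)
  27÷4 = 6 each, +1 to first 3
Round 4: Ashgrove=25 Greywater=26 Hollowpine=26 Ironridge=20 → close Hollowpine (overflow 16)
  26÷3 = 8 each, +1 to first 2
Round 5: Ashgrove=34 Greywater=35 Ironridge=28 → close Ashgrove (overflow 24)
  34÷2 = 17 each, +1 to first 0
Round 6: Greywater=52 Ironridge=45 → close Greywater (overflow 37)
  52÷1 = 52 each, +1 to first 0

Closure order: Dunmere, Fernhollow, Briarlake, Hollowpine, Ashgrove, Greywater
Last habitat: Ironridge with 97 animals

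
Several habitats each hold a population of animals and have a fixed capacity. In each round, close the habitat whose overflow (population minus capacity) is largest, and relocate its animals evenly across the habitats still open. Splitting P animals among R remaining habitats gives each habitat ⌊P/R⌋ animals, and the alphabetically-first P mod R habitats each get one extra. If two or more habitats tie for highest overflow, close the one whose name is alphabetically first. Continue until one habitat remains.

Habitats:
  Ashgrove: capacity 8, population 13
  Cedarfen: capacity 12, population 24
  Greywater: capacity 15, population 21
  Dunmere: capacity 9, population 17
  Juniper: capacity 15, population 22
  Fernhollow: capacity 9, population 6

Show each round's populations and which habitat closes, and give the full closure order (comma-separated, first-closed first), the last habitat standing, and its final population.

Round 1: Ashgrove=13 Cedarfen=24 Dunmere=17 Fernhollow=6 Greywater=21 Juniper=22 → close Cedarfen (overflow 12)
  24÷5 = 4 each, +1 to first 4
Round 2: Ashgrove=18 Dunmere=22 Fernhollow=11 Greywater=26 Juniper=26 → close Dunmere (overflow 13)
  22÷4 = 5 each, +1 to first 2
Round 3: Ashgrove=24 Fernhollow=17 Greywater=31 Juniper=31 → close Ashgrove (overflow 16)
  24÷3 = 8 each, +1 to first 0
Round 4: Fernhollow=25 Greywater=39 Juniper=39 → close Greywater (overflow 24)
  39÷2 = 19 each, +1 to first 1
Round 5: Fernhollow=45 Juniper=58 → close Juniper (overflow 43)
  58÷1 = 58 each, +1 to first 0

Closure order: Cedarfen, Dunmere, Ashgrove, Greywater, Juniper
Last habitat: Fernhollow with 103 animals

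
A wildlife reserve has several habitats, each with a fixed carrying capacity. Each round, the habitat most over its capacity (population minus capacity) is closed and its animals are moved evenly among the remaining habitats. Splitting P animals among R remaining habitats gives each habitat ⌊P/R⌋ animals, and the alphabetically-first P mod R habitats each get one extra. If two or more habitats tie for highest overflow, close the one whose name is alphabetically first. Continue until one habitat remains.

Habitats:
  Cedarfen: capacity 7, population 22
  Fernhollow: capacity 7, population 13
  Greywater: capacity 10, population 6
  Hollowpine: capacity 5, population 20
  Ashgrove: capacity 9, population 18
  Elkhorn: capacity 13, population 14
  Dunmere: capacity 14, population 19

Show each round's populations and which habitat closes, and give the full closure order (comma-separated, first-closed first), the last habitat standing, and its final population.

Round 1: Ashgrove=18 Cedarfen=22 Dunmere=19 Elkhorn=14 Fernhollow=13 Greywater=6 Hollowpine=20 → close Cedarfen (overflow 15)
  22÷6 = 3 each, +1 to first 4
Round 2: Ashgrove=22 Dunmere=23 Elkhorn=18 Fernhollow=17 Greywater=9 Hollowpine=23 → close Hollowpine (overflow 18)
  23÷5 = 4 each, +1 to first 3
Round 3: Ashgrove=27 Dunmere=28 Elkhorn=23 Fernhollow=21 Greywater=13 → close Ashgrove (overflow 18)
  27÷4 = 6 each, +1 to first 3
Round 4: Dunmere=35 Elkhorn=30 Fernhollow=28 Greywater=19 → close Dunmere (overflow 21)
  35÷3 = 11 each, +1 to first 2
Round 5: Elkhorn=42 Fernhollow=40 Greywater=30 → close Fernhollow (overflow 33)
  40÷2 = 20 each, +1 to first 0
Round 6: Elkhorn=62 Greywater=50 → close Elkhorn (overflow 49)
  62÷1 = 62 each, +1 to first 0

Closure order: Cedarfen, Hollowpine, Ashgrove, Dunmere, Fernhollow, Elkhorn
Last habitat: Greywater with 112 animals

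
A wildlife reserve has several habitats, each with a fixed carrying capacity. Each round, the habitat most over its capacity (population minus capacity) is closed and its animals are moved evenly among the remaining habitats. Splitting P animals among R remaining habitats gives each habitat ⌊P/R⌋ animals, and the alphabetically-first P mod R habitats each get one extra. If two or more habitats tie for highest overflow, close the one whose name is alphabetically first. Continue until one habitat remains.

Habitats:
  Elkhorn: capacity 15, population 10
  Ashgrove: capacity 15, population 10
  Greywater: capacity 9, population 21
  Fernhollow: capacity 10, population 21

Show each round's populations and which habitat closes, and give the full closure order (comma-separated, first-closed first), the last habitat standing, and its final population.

Round 1: Ashgrove=10 Elkhorn=10 Fernhollow=21 Greywater=21 → close Greywater (overflow 12)
  21÷3 = 7 each, +1 to first 0
Round 2: Ashgrove=17 Elkhorn=17 Fernhollow=28 → close Fernhollow (overflow 18)
  28÷2 = 14 each, +1 to first 0
Round 3: Ashgrove=31 Elkhorn=31 → close Ashgrove (overflow 16)
  31÷1 = 31 each, +1 to first 0

Closure order: Greywater, Fernhollow, Ashgrove
Last habitat: Elkhorn with 62 animals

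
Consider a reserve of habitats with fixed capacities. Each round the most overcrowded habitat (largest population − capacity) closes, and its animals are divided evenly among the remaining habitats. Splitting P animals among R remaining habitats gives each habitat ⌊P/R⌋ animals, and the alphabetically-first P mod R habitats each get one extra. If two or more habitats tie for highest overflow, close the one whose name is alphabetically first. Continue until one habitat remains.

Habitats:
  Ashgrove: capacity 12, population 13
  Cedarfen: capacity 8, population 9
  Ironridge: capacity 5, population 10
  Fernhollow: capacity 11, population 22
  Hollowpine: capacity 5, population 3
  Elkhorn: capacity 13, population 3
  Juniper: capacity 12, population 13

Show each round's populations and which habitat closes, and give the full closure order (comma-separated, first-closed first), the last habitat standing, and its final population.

Round 1: Ashgrove=13 Cedarfen=9 Elkhorn=3 Fernhollow=22 Hollowpine=3 Ironridge=10 Juniper=13 → close Fernhollow (overflow 11)
  22÷6 = 3 each, +1 to first 4
Round 2: Ashgrove=17 Cedarfen=13 Elkhorn=7 Hollowpine=7 Ironridge=13 Juniper=16 → close Ironridge (overflow 8)
  13÷5 = 2 each, +1 to first 3
Round 3: Ashgrove=20 Cedarfen=16 Elkhorn=10 Hollowpine=9 Juniper=18 → close Ashgrove (overflow 8)
  20÷4 = 5 each, +1 to first 0
Round 4: Cedarfen=21 Elkhorn=15 Hollowpine=14 Juniper=23 → close Cedarfen (overflow 13)
  21÷3 = 7 each, +1 to first 0
Round 5: Elkhorn=22 Hollowpine=21 Juniper=30 → close Juniper (overflow 18)
  30÷2 = 15 each, +1 to first 0
Round 6: Elkhorn=37 Hollowpine=36 → close Hollowpine (overflow 31)
  36÷1 = 36 each, +1 to first 0

Closure order: Fernhollow, Ironridge, Ashgrove, Cedarfen, Juniper, Hollowpine
Last habitat: Elkhorn with 73 animals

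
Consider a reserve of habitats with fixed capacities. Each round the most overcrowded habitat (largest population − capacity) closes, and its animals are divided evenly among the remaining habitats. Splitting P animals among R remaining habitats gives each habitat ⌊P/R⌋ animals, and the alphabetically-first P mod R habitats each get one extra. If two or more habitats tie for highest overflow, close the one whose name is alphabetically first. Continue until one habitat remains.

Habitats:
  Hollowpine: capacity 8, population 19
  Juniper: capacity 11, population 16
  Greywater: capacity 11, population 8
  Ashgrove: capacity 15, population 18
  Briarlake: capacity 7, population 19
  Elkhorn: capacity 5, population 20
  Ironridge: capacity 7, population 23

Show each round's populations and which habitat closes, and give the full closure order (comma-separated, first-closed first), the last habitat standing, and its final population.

Round 1: Ashgrove=18 Briarlake=19 Elkhorn=20 Greywater=8 Hollowpine=19 Ironridge=23 Juniper=16 → close Ironridge (overflow 16)
  23÷6 = 3 each, +1 to first 5
Round 2: Ashgrove=22 Briarlake=23 Elkhorn=24 Greywater=12 Hollowpine=23 Juniper=19 → close Elkhorn (overflow 19)
  24÷5 = 4 each, +1 to first 4
Round 3: Ashgrove=27 Briarlake=28 Greywater=17 Hollowpine=28 Juniper=23 → close Briarlake (overflow 21)
  28÷4 = 7 each, +1 to first 0
Round 4: Ashgrove=34 Greywater=24 Hollowpine=35 Juniper=30 → close Hollowpine (overflow 27)
  35÷3 = 11 each, +1 to first 2
Round 5: Ashgrove=46 Greywater=36 Juniper=41 → close Ashgrove (overflow 31)
  46÷2 = 23 each, +1 to first 0
Round 6: Greywater=59 Juniper=64 → close Juniper (overflow 53)
  64÷1 = 64 each, +1 to first 0

Closure order: Ironridge, Elkhorn, Briarlake, Hollowpine, Ashgrove, Juniper
Last habitat: Greywater with 123 animals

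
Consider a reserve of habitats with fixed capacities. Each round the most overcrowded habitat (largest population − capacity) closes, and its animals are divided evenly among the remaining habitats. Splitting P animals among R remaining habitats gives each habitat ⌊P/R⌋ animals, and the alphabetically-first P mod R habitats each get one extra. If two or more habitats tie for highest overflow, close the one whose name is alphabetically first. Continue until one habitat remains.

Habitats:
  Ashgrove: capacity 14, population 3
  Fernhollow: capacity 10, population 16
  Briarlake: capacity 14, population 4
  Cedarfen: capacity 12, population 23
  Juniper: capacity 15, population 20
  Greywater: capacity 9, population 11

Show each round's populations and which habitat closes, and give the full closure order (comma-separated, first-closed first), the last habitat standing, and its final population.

Closure order: Cedarfen, Fernhollow, Juniper, Greywater, Ashgrove
Last habitat: Briarlake with 77 animals

Round 1: Ashgrove=3 Briarlake=4 Cedarfen=23 Fernhollow=16 Greywater=11 Juniper=20 → close Cedarfen (overflow 11)
  23÷5 = 4 each, +1 to first 3
Round 2: Ashgrove=8 Briarlake=9 Fernhollow=21 Greywater=15 Juniper=24 → close Fernhollow (overflow 11)
  21÷4 = 5 each, +1 to first 1
Round 3: Ashgrove=14 Briarlake=14 Greywater=20 Juniper=29 → close Juniper (overflow 14)
  29÷3 = 9 each, +1 to first 2
Round 4: Ashgrove=24 Briarlake=24 Greywater=29 → close Greywater (overflow 20)
  29÷2 = 14 each, +1 to first 1
Round 5: Ashgrove=39 Briarlake=38 → close Ashgrove (overflow 25)
  39÷1 = 39 each, +1 to first 0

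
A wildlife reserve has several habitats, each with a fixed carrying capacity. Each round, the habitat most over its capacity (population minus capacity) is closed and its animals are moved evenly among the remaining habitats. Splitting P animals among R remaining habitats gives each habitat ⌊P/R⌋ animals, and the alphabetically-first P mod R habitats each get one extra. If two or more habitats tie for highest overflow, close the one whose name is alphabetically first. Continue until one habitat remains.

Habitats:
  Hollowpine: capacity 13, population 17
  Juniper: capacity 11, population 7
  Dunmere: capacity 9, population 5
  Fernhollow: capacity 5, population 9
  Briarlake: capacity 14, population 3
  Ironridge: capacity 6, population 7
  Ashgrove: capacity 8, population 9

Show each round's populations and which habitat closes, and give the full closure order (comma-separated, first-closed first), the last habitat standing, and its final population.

Closure order: Fernhollow, Hollowpine, Ashgrove, Ironridge, Dunmere, Juniper
Last habitat: Briarlake with 57 animals

Round 1: Ashgrove=9 Briarlake=3 Dunmere=5 Fernhollow=9 Hollowpine=17 Ironridge=7 Juniper=7 → close Fernhollow (overflow 4)
  9÷6 = 1 each, +1 to first 3
Round 2: Ashgrove=11 Briarlake=5 Dunmere=7 Hollowpine=18 Ironridge=8 Juniper=8 → close Hollowpine (overflow 5)
  18÷5 = 3 each, +1 to first 3
Round 3: Ashgrove=15 Briarlake=9 Dunmere=11 Ironridge=11 Juniper=11 → close Ashgrove (overflow 7)
  15÷4 = 3 each, +1 to first 3
Round 4: Briarlake=13 Dunmere=15 Ironridge=15 Juniper=14 → close Ironridge (overflow 9)
  15÷3 = 5 each, +1 to first 0
Round 5: Briarlake=18 Dunmere=20 Juniper=19 → close Dunmere (overflow 11)
  20÷2 = 10 each, +1 to first 0
Round 6: Briarlake=28 Juniper=29 → close Juniper (overflow 18)
  29÷1 = 29 each, +1 to first 0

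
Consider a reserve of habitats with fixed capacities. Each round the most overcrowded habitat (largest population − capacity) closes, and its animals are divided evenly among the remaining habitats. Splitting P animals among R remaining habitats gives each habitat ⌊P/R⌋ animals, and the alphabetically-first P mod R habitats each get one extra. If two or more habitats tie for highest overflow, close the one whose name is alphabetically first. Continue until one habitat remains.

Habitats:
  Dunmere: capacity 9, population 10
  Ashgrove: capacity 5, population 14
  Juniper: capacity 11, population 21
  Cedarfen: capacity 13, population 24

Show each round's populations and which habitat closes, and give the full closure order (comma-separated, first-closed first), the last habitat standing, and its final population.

Closure order: Cedarfen, Juniper, Ashgrove
Last habitat: Dunmere with 69 animals

Round 1: Ashgrove=14 Cedarfen=24 Dunmere=10 Juniper=21 → close Cedarfen (overflow 11)
  24÷3 = 8 each, +1 to first 0
Round 2: Ashgrove=22 Dunmere=18 Juniper=29 → close Juniper (overflow 18)
  29÷2 = 14 each, +1 to first 1
Round 3: Ashgrove=37 Dunmere=32 → close Ashgrove (overflow 32)
  37÷1 = 37 each, +1 to first 0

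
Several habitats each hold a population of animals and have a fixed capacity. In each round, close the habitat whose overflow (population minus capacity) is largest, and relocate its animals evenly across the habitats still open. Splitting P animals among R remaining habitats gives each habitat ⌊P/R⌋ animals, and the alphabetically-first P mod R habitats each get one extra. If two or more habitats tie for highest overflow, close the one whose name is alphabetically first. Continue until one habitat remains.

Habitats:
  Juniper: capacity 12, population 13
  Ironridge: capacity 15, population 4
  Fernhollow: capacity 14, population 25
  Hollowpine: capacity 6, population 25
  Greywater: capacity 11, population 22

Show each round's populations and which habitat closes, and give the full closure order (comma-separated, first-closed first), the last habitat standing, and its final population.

Round 1: Fernhollow=25 Greywater=22 Hollowpine=25 Ironridge=4 Juniper=13 → close Hollowpine (overflow 19)
  25÷4 = 6 each, +1 to first 1
Round 2: Fernhollow=32 Greywater=28 Ironridge=10 Juniper=19 → close Fernhollow (overflow 18)
  32÷3 = 10 each, +1 to first 2
Round 3: Greywater=39 Ironridge=21 Juniper=29 → close Greywater (overflow 28)
  39÷2 = 19 each, +1 to first 1
Round 4: Ironridge=41 Juniper=48 → close Juniper (overflow 36)
  48÷1 = 48 each, +1 to first 0

Closure order: Hollowpine, Fernhollow, Greywater, Juniper
Last habitat: Ironridge with 89 animals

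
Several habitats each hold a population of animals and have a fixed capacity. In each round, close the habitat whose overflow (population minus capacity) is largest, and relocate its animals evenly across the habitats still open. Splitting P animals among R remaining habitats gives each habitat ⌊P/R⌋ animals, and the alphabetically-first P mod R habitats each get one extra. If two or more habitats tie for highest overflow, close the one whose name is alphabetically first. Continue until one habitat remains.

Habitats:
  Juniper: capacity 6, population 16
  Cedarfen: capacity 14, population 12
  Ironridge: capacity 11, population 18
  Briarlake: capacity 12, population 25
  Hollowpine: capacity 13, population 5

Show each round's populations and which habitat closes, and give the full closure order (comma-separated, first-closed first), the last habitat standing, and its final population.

Closure order: Briarlake, Juniper, Ironridge, Cedarfen
Last habitat: Hollowpine with 76 animals

Round 1: Briarlake=25 Cedarfen=12 Hollowpine=5 Ironridge=18 Juniper=16 → close Briarlake (overflow 13)
  25÷4 = 6 each, +1 to first 1
Round 2: Cedarfen=19 Hollowpine=11 Ironridge=24 Juniper=22 → close Juniper (overflow 16)
  22÷3 = 7 each, +1 to first 1
Round 3: Cedarfen=27 Hollowpine=18 Ironridge=31 → close Ironridge (overflow 20)
  31÷2 = 15 each, +1 to first 1
Round 4: Cedarfen=43 Hollowpine=33 → close Cedarfen (overflow 29)
  43÷1 = 43 each, +1 to first 0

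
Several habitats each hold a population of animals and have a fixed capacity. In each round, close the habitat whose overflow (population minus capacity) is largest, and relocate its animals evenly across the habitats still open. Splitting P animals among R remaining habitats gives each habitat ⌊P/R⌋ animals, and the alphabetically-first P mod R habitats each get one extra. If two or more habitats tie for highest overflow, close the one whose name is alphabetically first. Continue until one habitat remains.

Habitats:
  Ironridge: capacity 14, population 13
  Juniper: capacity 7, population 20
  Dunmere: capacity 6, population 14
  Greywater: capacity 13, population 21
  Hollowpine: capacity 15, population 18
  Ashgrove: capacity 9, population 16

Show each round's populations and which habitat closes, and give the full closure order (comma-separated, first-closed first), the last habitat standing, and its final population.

Closure order: Juniper, Dunmere, Greywater, Ashgrove, Hollowpine
Last habitat: Ironridge with 102 animals

Round 1: Ashgrove=16 Dunmere=14 Greywater=21 Hollowpine=18 Ironridge=13 Juniper=20 → close Juniper (overflow 13)
  20÷5 = 4 each, +1 to first 0
Round 2: Ashgrove=20 Dunmere=18 Greywater=25 Hollowpine=22 Ironridge=17 → close Dunmere (overflow 12)
  18÷4 = 4 each, +1 to first 2
Round 3: Ashgrove=25 Greywater=30 Hollowpine=26 Ironridge=21 → close Greywater (overflow 17)
  30÷3 = 10 each, +1 to first 0
Round 4: Ashgrove=35 Hollowpine=36 Ironridge=31 → close Ashgrove (overflow 26)
  35÷2 = 17 each, +1 to first 1
Round 5: Hollowpine=54 Ironridge=48 → close Hollowpine (overflow 39)
  54÷1 = 54 each, +1 to first 0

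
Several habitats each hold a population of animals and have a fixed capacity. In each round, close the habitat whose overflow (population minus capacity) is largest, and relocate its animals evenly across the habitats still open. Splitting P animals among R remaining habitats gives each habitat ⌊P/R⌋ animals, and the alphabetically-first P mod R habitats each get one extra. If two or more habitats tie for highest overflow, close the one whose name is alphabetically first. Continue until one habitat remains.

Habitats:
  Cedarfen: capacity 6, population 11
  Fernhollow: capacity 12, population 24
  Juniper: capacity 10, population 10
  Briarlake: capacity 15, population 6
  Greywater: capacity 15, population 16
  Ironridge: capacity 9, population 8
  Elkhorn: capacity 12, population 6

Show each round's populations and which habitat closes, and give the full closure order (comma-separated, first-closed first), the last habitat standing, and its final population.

Closure order: Fernhollow, Cedarfen, Greywater, Ironridge, Juniper, Elkhorn
Last habitat: Briarlake with 81 animals

Round 1: Briarlake=6 Cedarfen=11 Elkhorn=6 Fernhollow=24 Greywater=16 Ironridge=8 Juniper=10 → close Fernhollow (overflow 12)
  24÷6 = 4 each, +1 to first 0
Round 2: Briarlake=10 Cedarfen=15 Elkhorn=10 Greywater=20 Ironridge=12 Juniper=14 → close Cedarfen (overflow 9)
  15÷5 = 3 each, +1 to first 0
Round 3: Briarlake=13 Elkhorn=13 Greywater=23 Ironridge=15 Juniper=17 → close Greywater (overflow 8)
  23÷4 = 5 each, +1 to first 3
Round 4: Briarlake=19 Elkhorn=19 Ironridge=21 Juniper=22 → close Ironridge (overflow 12)
  21÷3 = 7 each, +1 to first 0
Round 5: Briarlake=26 Elkhorn=26 Juniper=29 → close Juniper (overflow 19)
  29÷2 = 14 each, +1 to first 1
Round 6: Briarlake=41 Elkhorn=40 → close Elkhorn (overflow 28)
  40÷1 = 40 each, +1 to first 0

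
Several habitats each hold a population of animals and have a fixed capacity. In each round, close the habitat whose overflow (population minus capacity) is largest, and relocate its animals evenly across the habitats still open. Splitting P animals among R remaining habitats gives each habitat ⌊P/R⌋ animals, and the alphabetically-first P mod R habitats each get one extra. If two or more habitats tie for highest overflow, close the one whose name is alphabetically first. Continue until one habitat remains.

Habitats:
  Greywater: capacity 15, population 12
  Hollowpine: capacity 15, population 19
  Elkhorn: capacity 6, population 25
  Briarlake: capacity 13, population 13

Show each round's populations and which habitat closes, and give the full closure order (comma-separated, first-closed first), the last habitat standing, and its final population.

Closure order: Elkhorn, Hollowpine, Briarlake
Last habitat: Greywater with 69 animals

Round 1: Briarlake=13 Elkhorn=25 Greywater=12 Hollowpine=19 → close Elkhorn (overflow 19)
  25÷3 = 8 each, +1 to first 1
Round 2: Briarlake=22 Greywater=20 Hollowpine=27 → close Hollowpine (overflow 12)
  27÷2 = 13 each, +1 to first 1
Round 3: Briarlake=36 Greywater=33 → close Briarlake (overflow 23)
  36÷1 = 36 each, +1 to first 0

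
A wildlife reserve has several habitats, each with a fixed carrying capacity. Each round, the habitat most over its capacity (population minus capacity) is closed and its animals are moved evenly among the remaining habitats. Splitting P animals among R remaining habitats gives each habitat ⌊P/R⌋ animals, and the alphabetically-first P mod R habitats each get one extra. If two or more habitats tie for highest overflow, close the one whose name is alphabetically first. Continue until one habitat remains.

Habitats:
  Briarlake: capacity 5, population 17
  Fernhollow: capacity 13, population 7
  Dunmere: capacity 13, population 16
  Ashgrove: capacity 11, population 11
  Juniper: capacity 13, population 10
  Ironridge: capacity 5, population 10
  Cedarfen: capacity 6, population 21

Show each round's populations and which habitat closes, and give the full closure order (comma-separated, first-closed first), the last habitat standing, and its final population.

Round 1: Ashgrove=11 Briarlake=17 Cedarfen=21 Dunmere=16 Fernhollow=7 Ironridge=10 Juniper=10 → close Cedarfen (overflow 15)
  21÷6 = 3 each, +1 to first 3
Round 2: Ashgrove=15 Briarlake=21 Dunmere=20 Fernhollow=10 Ironridge=13 Juniper=13 → close Briarlake (overflow 16)
  21÷5 = 4 each, +1 to first 1
Round 3: Ashgrove=20 Dunmere=24 Fernhollow=14 Ironridge=17 Juniper=17 → close Ironridge (overflow 12)
  17÷4 = 4 each, +1 to first 1
Round 4: Ashgrove=25 Dunmere=28 Fernhollow=18 Juniper=21 → close Dunmere (overflow 15)
  28÷3 = 9 each, +1 to first 1
Round 5: Ashgrove=35 Fernhollow=27 Juniper=30 → close Ashgrove (overflow 24)
  35÷2 = 17 each, +1 to first 1
Round 6: Fernhollow=45 Juniper=47 → close Juniper (overflow 34)
  47÷1 = 47 each, +1 to first 0

Closure order: Cedarfen, Briarlake, Ironridge, Dunmere, Ashgrove, Juniper
Last habitat: Fernhollow with 92 animals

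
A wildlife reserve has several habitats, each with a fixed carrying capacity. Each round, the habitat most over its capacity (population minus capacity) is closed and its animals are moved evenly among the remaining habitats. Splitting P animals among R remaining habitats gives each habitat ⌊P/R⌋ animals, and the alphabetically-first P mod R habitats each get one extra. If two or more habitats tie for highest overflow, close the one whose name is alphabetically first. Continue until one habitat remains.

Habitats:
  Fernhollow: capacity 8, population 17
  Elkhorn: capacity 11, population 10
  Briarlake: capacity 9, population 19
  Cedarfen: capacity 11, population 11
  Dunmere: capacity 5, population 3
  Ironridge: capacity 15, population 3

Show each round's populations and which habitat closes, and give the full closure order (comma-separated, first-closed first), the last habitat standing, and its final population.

Closure order: Briarlake, Fernhollow, Cedarfen, Elkhorn, Dunmere
Last habitat: Ironridge with 63 animals

Round 1: Briarlake=19 Cedarfen=11 Dunmere=3 Elkhorn=10 Fernhollow=17 Ironridge=3 → close Briarlake (overflow 10)
  19÷5 = 3 each, +1 to first 4
Round 2: Cedarfen=15 Dunmere=7 Elkhorn=14 Fernhollow=21 Ironridge=6 → close Fernhollow (overflow 13)
  21÷4 = 5 each, +1 to first 1
Round 3: Cedarfen=21 Dunmere=12 Elkhorn=19 Ironridge=11 → close Cedarfen (overflow 10)
  21÷3 = 7 each, +1 to first 0
Round 4: Dunmere=19 Elkhorn=26 Ironridge=18 → close Elkhorn (overflow 15)
  26÷2 = 13 each, +1 to first 0
Round 5: Dunmere=32 Ironridge=31 → close Dunmere (overflow 27)
  32÷1 = 32 each, +1 to first 0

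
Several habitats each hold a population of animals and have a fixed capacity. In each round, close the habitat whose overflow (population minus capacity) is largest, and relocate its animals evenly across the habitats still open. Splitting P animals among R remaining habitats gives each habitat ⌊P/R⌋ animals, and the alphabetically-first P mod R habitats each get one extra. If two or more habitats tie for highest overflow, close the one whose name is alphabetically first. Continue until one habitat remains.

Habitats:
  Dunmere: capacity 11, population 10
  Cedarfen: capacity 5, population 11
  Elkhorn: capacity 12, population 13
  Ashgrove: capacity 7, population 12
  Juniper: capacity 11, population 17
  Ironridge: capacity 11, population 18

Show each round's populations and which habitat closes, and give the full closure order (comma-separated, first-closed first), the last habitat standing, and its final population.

Round 1: Ashgrove=12 Cedarfen=11 Dunmere=10 Elkhorn=13 Ironridge=18 Juniper=17 → close Ironridge (overflow 7)
  18÷5 = 3 each, +1 to first 3
Round 2: Ashgrove=16 Cedarfen=15 Dunmere=14 Elkhorn=16 Juniper=20 → close Cedarfen (overflow 10)
  15÷4 = 3 each, +1 to first 3
Round 3: Ashgrove=20 Dunmere=18 Elkhorn=20 Juniper=23 → close Ashgrove (overflow 13)
  20÷3 = 6 each, +1 to first 2
Round 4: Dunmere=25 Elkhorn=27 Juniper=29 → close Juniper (overflow 18)
  29÷2 = 14 each, +1 to first 1
Round 5: Dunmere=40 Elkhorn=41 → close Dunmere (overflow 29)
  40÷1 = 40 each, +1 to first 0

Closure order: Ironridge, Cedarfen, Ashgrove, Juniper, Dunmere
Last habitat: Elkhorn with 81 animals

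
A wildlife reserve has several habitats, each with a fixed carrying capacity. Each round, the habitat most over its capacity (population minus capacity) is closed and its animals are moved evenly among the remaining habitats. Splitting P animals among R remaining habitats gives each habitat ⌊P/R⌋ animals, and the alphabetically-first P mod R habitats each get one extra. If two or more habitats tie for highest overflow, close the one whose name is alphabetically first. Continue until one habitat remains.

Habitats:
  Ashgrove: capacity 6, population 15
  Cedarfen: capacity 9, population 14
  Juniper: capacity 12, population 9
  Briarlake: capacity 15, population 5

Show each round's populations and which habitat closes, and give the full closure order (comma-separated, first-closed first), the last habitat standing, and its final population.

Round 1: Ashgrove=15 Briarlake=5 Cedarfen=14 Juniper=9 → close Ashgrove (overflow 9)
  15÷3 = 5 each, +1 to first 0
Round 2: Briarlake=10 Cedarfen=19 Juniper=14 → close Cedarfen (overflow 10)
  19÷2 = 9 each, +1 to first 1
Round 3: Briarlake=20 Juniper=23 → close Juniper (overflow 11)
  23÷1 = 23 each, +1 to first 0

Closure order: Ashgrove, Cedarfen, Juniper
Last habitat: Briarlake with 43 animals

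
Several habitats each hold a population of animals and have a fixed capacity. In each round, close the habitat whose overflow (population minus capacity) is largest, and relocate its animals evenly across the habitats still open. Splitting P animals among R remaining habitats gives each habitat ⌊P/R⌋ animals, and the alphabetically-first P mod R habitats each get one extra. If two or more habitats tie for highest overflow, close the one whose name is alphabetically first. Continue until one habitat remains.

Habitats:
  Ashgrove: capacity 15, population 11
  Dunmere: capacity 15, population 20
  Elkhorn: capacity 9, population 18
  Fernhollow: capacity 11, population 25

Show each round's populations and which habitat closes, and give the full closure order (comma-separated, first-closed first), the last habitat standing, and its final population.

Round 1: Ashgrove=11 Dunmere=20 Elkhorn=18 Fernhollow=25 → close Fernhollow (overflow 14)
  25÷3 = 8 each, +1 to first 1
Round 2: Ashgrove=20 Dunmere=28 Elkhorn=26 → close Elkhorn (overflow 17)
  26÷2 = 13 each, +1 to first 0
Round 3: Ashgrove=33 Dunmere=41 → close Dunmere (overflow 26)
  41÷1 = 41 each, +1 to first 0

Closure order: Fernhollow, Elkhorn, Dunmere
Last habitat: Ashgrove with 74 animals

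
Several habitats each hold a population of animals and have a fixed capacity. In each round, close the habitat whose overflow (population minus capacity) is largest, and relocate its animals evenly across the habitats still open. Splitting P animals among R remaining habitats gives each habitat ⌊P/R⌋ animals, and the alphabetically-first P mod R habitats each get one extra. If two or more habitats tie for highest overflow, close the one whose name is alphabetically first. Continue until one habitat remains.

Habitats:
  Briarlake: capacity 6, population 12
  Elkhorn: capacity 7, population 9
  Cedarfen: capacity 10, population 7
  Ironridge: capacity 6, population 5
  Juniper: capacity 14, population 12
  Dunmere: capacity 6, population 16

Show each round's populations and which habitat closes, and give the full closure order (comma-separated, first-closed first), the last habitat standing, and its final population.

Closure order: Dunmere, Briarlake, Elkhorn, Ironridge, Cedarfen
Last habitat: Juniper with 61 animals

Round 1: Briarlake=12 Cedarfen=7 Dunmere=16 Elkhorn=9 Ironridge=5 Juniper=12 → close Dunmere (overflow 10)
  16÷5 = 3 each, +1 to first 1
Round 2: Briarlake=16 Cedarfen=10 Elkhorn=12 Ironridge=8 Juniper=15 → close Briarlake (overflow 10)
  16÷4 = 4 each, +1 to first 0
Round 3: Cedarfen=14 Elkhorn=16 Ironridge=12 Juniper=19 → close Elkhorn (overflow 9)
  16÷3 = 5 each, +1 to first 1
Round 4: Cedarfen=20 Ironridge=17 Juniper=24 → close Ironridge (overflow 11)
  17÷2 = 8 each, +1 to first 1
Round 5: Cedarfen=29 Juniper=32 → close Cedarfen (overflow 19)
  29÷1 = 29 each, +1 to first 0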